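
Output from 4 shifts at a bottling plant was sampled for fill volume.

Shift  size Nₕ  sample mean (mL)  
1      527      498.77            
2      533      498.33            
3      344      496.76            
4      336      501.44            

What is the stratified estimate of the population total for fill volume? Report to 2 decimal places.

867830.96

Population total = Σ Nₕ·x̄ₕ (each stratum's size times its mean).
527·498.77 + 533·498.33 + 344·496.76 + 336·501.44 = 262851.79 + 265609.89 + 170885.44 + 168483.84 = 867830.96.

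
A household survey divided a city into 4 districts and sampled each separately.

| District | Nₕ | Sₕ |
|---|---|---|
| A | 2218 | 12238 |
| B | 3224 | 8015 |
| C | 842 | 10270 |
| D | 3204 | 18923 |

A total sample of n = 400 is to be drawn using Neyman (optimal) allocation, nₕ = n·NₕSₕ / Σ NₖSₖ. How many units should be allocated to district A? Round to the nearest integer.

Σ NₕSₕ = 2218·12238 + 3224·8015 + 842·10270 + 3204·18923 = 122260876.
Share for A: 27143884/122260876 = 0.22202.
n_A = 400 × 0.22202 = 88.806... → 89.

89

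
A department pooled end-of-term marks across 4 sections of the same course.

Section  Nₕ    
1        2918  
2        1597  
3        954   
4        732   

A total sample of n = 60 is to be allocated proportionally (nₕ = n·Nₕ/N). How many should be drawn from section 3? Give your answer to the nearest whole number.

N = 2918 + 1597 + 954 + 732 = 6201.
n_3 = 60·954/6201 = 9.231... → 9.

9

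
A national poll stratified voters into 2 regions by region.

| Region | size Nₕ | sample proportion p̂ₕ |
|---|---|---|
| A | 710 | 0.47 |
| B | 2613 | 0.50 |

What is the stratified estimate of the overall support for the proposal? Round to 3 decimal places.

0.494

Wₕ = Nₕ/N with N = 3323: 0.2137, 0.7863.
p̂_st = 0.2137·0.47 + 0.7863·0.50 ≈ 0.49359... → 0.494.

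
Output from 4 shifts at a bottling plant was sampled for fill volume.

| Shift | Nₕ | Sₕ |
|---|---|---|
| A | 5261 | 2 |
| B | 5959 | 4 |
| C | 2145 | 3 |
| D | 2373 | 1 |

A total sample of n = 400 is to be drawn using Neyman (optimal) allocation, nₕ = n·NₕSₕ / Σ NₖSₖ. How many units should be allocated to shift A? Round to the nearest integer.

98

Σ NₕSₕ = 5261·2 + 5959·4 + 2145·3 + 2373·1 = 43166.
Share for A: 10522/43166 = 0.24376.
n_A = 400 × 0.24376 = 97.503... → 98.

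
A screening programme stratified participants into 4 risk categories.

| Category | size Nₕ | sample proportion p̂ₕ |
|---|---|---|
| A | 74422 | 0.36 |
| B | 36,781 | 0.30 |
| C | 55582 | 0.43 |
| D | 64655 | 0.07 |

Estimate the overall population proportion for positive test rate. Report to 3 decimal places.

0.286

N = 74422 + 36781 + 55582 + 64655 = 231440.
Overall proportion = Σ (Nₕ/N)·p̂ₕ.
Σ Nₕp̂ₕ = 26791.92 + 11034.3 + 23900.26 + 4525.85 = 66252.33.
66252.33 / 231440 = 0.28626... → 0.286.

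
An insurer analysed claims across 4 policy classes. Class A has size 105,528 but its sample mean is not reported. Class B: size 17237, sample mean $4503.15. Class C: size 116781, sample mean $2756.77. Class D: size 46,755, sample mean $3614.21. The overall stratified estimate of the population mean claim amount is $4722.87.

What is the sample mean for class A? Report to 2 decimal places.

Σ Nₕx̄ₕ = N·μ, so 105528·x̄_A = 286301·4722.87 − (17237·4503.15 + 116781·2756.77 + 46755·3614.21).
= 1352162403.87 − 568541542.47 = 783620861.4.
x̄_A = 783620861.4 / 105528 = 7425.7151... → 7425.72.

7425.72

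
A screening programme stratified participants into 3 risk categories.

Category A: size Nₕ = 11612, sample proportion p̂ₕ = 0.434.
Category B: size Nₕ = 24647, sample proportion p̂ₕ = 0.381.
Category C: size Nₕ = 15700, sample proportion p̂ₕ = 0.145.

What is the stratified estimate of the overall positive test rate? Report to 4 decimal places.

Wₕ = Nₕ/N with N = 51959: 0.2235, 0.4744, 0.3022.
p̂_st = 0.2235·0.434 + 0.4744·0.381 + 0.3022·0.145 ≈ 0.321535... → 0.3215.

0.3215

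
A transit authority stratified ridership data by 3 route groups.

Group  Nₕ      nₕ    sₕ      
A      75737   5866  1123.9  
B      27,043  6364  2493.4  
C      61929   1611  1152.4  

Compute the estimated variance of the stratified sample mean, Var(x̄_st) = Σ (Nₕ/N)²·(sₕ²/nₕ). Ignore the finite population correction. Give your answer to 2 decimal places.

N = 164709; Wₕ = Nₕ/N.
group A: (75737/164709)²·1123.9²/5866 = 45.52970
group B: (27043/164709)²·2493.4²/6364 = 26.33473
group C: (61929/164709)²·1152.4²/1611 = 116.53716
Sum = 188.40159 → 188.40.

188.40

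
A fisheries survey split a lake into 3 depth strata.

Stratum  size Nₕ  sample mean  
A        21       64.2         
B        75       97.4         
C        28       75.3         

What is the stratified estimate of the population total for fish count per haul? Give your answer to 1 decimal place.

10761.6

Estimate total by summing Nₕ·x̄ₕ over strata.
21·64.2 + 75·97.4 + 28·75.3 = 1348.2 + 7305 + 2108.4 = 10761.6.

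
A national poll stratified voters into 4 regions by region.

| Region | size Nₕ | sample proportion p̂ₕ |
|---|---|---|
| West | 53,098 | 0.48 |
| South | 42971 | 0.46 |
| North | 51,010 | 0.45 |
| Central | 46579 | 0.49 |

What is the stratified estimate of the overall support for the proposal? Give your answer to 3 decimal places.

N = 53098 + 42971 + 51010 + 46579 = 193658.
Overall proportion = Σ (Nₕ/N)·p̂ₕ.
Σ Nₕp̂ₕ = 25487.04 + 19766.66 + 22954.5 + 22823.71 = 91031.91.
91031.91 / 193658 = 0.47007... → 0.470.

0.470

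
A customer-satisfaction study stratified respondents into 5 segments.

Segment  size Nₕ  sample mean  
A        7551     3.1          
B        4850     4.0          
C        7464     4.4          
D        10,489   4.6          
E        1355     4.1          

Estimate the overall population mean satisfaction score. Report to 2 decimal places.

4.08

N = 7551 + 4850 + 7464 + 10489 + 1355 = 31709.
Weight each subgroup mean by Nₕ/N and sum.
Σ Nₕx̄ₕ = 7551·3.1 + 4850·4.0 + 7464·4.4 + 10489·4.6 + 1355·4.1 = 23408.1 + 19400 + 32841.6 + 48249.4 + 5555.5 = 129454.6.
Divide by N: 129454.6 / 31709 = 4.0826... → 4.08.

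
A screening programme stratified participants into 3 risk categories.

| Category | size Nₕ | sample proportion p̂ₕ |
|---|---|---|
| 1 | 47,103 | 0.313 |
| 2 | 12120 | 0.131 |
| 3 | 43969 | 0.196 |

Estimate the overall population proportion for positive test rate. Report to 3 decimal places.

Wₕ = Nₕ/N with N = 103192: 0.4565, 0.1175, 0.4261.
p̂_st = 0.4565·0.313 + 0.1175·0.131 + 0.4261·0.196 ≈ 0.24177... → 0.242.

0.242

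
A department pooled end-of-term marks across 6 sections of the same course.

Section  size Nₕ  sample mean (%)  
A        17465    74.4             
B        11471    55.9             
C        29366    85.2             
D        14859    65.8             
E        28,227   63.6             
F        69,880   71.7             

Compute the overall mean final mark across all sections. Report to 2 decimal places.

N = 171268; weights Wₕ = Nₕ/N = (0.1020, 0.0670, 0.1715, 0.0868, 0.1648, 0.4080).
x̄_st = Σ Wₕ·x̄ₕ = 0.1020·74.4 + 0.0670·55.9 + 0.1715·85.2 + 0.0868·65.8 + 0.1648·63.6 + 0.4080·71.7 ≈ 71.3850...
→ 71.38.

71.38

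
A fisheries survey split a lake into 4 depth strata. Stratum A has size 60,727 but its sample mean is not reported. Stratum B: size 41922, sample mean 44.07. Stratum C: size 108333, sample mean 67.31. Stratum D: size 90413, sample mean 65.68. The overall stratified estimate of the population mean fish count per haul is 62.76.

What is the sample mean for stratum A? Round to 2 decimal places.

Σ Nₕx̄ₕ = N·μ, so 60727·x̄_A = 301395·62.76 − (41922·44.07 + 108333·67.31 + 90413·65.68).
= 18915550.2 − 15077722.61 = 3837827.59.
x̄_A = 3837827.59 / 60727 = 63.1980... → 63.20.

63.20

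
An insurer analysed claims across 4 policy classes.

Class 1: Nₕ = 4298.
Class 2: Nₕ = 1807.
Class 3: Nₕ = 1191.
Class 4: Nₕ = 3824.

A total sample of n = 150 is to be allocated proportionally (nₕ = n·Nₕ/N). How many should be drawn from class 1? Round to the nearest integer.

58

N = 4298 + 1807 + 1191 + 3824 = 11120.
n_1 = 150·4298/11120 = 57.977... → 58.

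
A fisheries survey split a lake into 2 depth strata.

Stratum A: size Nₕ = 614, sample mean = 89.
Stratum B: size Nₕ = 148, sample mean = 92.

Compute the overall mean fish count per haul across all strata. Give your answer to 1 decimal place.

x̄_st = (Σ Nₕx̄ₕ) / (Σ Nₕ) = (614·89 + 148·92) / 762
= 68262 / 762 = 89.583... → 89.6.

89.6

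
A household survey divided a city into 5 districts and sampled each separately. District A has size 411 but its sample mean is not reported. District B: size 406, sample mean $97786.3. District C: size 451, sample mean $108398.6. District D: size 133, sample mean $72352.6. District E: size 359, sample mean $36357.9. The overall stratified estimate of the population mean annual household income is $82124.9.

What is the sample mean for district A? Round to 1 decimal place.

80962.1

N = 411 + 406 + 451 + 133 + 359 = 1760.
Overall total = μ·N = 82124.9·1760 = 144539824.
Subtract the known strata: 406·97786.3 + 451·108398.6 + 133·72352.6 + 359·36357.9 = 111264388.3.
Remaining total for district A: 144539824 − 111264388.3 = 33275435.7.
Divide by its size: 33275435.7 / 411 = 80962.131... → 80962.1.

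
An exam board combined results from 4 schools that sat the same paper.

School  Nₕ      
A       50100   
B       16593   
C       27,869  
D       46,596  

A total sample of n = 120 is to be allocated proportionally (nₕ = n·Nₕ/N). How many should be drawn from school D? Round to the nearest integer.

40

Share of school D = 46596/141158 = 0.33010.
Allocate 120 × 0.33010 = 39.612... → 40.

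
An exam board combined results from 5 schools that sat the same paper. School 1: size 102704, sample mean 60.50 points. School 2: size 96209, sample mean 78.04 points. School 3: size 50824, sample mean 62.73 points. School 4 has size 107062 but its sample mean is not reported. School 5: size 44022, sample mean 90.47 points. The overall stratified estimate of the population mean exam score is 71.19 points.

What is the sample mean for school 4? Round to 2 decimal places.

N = 102704 + 96209 + 50824 + 107062 + 44022 = 400821.
Overall total = μ·N = 71.19·400821 = 28534446.99.
Subtract the known strata: 102704·60.50 + 96209·78.04 + 50824·62.73 + 44022·90.47 = 20892602.22.
Remaining total for school 4: 28534446.99 − 20892602.22 = 7641844.77.
Divide by its size: 7641844.77 / 107062 = 71.3778... → 71.38.

71.38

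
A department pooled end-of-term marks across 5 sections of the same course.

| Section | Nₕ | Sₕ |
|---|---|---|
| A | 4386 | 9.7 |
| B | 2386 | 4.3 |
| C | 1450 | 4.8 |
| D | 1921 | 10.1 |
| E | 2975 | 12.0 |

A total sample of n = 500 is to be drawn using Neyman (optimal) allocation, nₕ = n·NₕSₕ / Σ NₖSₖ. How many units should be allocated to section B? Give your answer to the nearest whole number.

A: NₕSₕ = 4386·9.7 = 42544.2
B: NₕSₕ = 2386·4.3 = 10259.8
C: NₕSₕ = 1450·4.8 = 6960
D: NₕSₕ = 1921·10.1 = 19402.1
E: NₕSₕ = 2975·12.0 = 35700
Σ NₕSₕ = 114866.1.
n_B = 500·10259.8/114866.1 = 44.660... → 45.

45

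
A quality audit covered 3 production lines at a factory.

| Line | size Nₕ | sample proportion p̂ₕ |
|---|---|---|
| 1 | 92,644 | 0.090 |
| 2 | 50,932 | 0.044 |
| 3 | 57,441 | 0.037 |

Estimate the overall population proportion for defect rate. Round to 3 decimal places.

Wₕ = Nₕ/N with N = 201017: 0.4609, 0.2534, 0.2858.
p̂_st = 0.4609·0.090 + 0.2534·0.044 + 0.2858·0.037 ≈ 0.06320... → 0.063.

0.063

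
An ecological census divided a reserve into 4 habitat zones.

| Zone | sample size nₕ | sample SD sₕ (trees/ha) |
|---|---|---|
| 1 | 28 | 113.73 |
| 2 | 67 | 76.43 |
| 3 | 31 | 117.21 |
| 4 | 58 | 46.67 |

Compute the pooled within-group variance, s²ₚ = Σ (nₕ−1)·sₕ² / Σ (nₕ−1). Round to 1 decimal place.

7061.5

1: (28−1)·113.73² = 27·12934.5129 = 349231.8483
2: (67−1)·76.43² = 66·5841.5449 = 385541.9634
3: (31−1)·117.21² = 30·13738.1841 = 412145.523
4: (58−1)·46.67² = 57·2178.0889 = 124151.0673
Numerator = 1271070.402; denominator = Σ(nₕ−1) = 180.
s²ₚ = 1271070.402/180 = 7061.502... → 7061.5.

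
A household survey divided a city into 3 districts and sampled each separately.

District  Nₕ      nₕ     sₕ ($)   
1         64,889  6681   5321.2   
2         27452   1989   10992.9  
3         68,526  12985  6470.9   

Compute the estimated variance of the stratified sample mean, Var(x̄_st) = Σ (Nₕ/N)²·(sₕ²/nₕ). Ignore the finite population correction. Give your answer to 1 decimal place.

3044.0

N = 160867. Term for each stratum: Wₕ²sₕ²/nₕ.
Var(x̄_st) = 689.5820 + 1769.3096 + 585.1460 = 3044.0376 → 3044.0.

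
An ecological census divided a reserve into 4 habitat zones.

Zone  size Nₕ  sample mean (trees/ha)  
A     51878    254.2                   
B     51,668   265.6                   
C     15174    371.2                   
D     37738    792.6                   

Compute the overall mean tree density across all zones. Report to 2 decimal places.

N = 156458; weights Wₕ = Nₕ/N = (0.3316, 0.3302, 0.0970, 0.2412).
x̄_st = Σ Wₕ·x̄ₕ = 0.3316·254.2 + 0.3302·265.6 + 0.0970·371.2 + 0.2412·792.6 ≈ 399.1751...
→ 399.18.

399.18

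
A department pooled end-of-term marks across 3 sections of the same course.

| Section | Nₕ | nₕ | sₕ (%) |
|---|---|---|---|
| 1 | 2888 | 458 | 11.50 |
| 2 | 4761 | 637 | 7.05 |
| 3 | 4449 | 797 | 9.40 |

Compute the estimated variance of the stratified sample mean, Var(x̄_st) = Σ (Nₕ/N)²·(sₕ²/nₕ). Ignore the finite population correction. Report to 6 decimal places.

0.043532

N = 12098. Term for each stratum: Wₕ²sₕ²/nₕ.
Var(x̄_st) = 0.016454982 + 0.012083925 + 0.014993224 = 0.043532131 → 0.043532.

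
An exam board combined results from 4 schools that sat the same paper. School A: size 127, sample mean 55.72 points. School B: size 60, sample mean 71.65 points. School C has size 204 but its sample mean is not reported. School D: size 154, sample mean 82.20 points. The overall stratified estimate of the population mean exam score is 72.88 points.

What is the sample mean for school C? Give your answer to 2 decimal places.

76.89

N = 127 + 60 + 204 + 154 = 545.
Overall total = μ·N = 72.88·545 = 39719.6.
Subtract the known strata: 127·55.72 + 60·71.65 + 154·82.20 = 24034.24.
Remaining total for school C: 39719.6 − 24034.24 = 15685.36.
Divide by its size: 15685.36 / 204 = 76.8890... → 76.89.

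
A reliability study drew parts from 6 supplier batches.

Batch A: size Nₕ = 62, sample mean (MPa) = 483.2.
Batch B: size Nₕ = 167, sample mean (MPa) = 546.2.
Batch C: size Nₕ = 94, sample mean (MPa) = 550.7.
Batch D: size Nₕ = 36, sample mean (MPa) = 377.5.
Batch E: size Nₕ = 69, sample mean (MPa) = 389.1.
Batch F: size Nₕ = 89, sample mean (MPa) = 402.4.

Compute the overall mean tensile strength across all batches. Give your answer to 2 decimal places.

481.99

x̄_st = (Σ Nₕx̄ₕ) / (Σ Nₕ) = (62·483.2 + 167·546.2 + 94·550.7 + 36·377.5 + 69·389.1 + 89·402.4) / 517
= 249191.1 / 517 = 481.9944... → 481.99.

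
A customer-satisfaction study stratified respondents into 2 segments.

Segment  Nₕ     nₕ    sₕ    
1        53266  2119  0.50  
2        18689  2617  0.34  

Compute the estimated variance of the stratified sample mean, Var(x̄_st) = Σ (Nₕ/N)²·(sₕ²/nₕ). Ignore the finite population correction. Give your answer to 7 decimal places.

N = 71955; Wₕ = Nₕ/N.
segment 1: (53266/71955)²·0.50²/2119 = 0.0000646528
segment 2: (18689/71955)²·0.34²/2617 = 0.0000029799
Sum = 0.0000676327 → 0.0000676.

0.0000676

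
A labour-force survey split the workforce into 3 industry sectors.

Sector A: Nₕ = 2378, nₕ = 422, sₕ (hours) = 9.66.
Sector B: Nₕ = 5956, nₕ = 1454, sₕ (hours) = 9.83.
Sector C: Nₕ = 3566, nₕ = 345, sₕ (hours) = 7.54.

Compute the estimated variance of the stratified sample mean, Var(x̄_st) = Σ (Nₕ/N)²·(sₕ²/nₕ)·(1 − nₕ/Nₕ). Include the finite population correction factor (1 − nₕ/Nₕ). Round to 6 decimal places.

N = 11900; Wₕ = Nₕ/N.
sector A: (2378/11900)²·9.66²/422·(1 − 422/2378) = 0.007263210
sector B: (5956/11900)²·9.83²/1454·(1 − 1454/5956) = 0.012583715
sector C: (3566/11900)²·7.54²/345·(1 − 345/3566) = 0.013366009
Sum = 0.033212934 → 0.033213.

0.033213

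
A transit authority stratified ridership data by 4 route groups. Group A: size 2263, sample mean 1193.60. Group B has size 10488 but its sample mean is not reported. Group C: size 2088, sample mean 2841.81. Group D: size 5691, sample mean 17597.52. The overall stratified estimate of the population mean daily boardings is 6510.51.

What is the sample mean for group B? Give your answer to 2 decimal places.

N = 2263 + 10488 + 2088 + 5691 = 20530.
Overall total = μ·N = 6510.51·20530 = 133660770.3.
Subtract the known strata: 2263·1193.60 + 2088·2841.81 + 5691·17597.52 = 108782302.4.
Remaining total for group B: 133660770.3 − 108782302.4 = 24878467.9.
Divide by its size: 24878467.9 / 10488 = 2372.0889... → 2372.09.

2372.09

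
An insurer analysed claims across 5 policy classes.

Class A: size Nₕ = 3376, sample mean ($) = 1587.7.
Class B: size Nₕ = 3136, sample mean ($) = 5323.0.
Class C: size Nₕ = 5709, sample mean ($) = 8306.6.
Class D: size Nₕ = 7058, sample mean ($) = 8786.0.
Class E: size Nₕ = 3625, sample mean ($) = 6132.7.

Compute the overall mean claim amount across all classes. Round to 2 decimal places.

N = 3376 + 3136 + 5709 + 7058 + 3625 = 22904.
The stratified mean weights each stratum mean by its population share Nₕ/N.
Σ Nₕx̄ₕ = 3376·1587.7 + 3136·5323.0 + 5709·8306.6 + 7058·8786.0 + 3625·6132.7 = 5360075.2 + 16692928 + 47422379.4 + 62011588 + 22231037.5 = 153718008.1.
Divide by N: 153718008.1 / 22904 = 6711.4045... → 6711.40.

6711.40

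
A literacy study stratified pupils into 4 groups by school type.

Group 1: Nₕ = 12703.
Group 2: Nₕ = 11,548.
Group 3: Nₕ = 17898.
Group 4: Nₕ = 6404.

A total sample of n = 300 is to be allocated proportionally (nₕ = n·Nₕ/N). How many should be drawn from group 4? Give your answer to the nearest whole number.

40

Share of group 4 = 6404/48553 = 0.13190.
Allocate 300 × 0.13190 = 39.569... → 40.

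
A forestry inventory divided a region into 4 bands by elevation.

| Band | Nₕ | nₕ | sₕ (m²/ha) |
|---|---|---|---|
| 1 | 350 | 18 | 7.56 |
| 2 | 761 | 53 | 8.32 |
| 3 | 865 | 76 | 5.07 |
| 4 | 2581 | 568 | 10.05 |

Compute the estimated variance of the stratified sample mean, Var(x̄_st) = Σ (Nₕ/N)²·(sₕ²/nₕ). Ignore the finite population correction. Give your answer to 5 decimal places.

N = 4557. Term for each stratum: Wₕ²sₕ²/nₕ.
Var(x̄_st) = 0.01873049 + 0.03642353 + 0.01218643 + 0.05704292 = 0.12438337 → 0.12438.

0.12438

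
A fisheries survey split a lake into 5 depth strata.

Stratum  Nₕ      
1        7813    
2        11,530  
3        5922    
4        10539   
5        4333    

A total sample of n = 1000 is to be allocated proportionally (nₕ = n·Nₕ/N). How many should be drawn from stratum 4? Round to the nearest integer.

Share of stratum 4 = 10539/40137 = 0.26258.
Allocate 1000 × 0.26258 = 262.576... → 263.

263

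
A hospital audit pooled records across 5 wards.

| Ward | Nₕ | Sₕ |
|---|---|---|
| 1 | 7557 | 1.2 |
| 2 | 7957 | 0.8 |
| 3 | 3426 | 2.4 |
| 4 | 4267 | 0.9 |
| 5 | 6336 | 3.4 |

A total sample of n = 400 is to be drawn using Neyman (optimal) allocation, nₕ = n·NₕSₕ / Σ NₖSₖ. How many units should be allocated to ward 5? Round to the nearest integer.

Σ NₕSₕ = 7557·1.2 + 7957·0.8 + 3426·2.4 + 4267·0.9 + 6336·3.4 = 49039.1.
Share for 5: 21542.4/49039.1 = 0.43929.
n_5 = 400 × 0.43929 = 175.716... → 176.

176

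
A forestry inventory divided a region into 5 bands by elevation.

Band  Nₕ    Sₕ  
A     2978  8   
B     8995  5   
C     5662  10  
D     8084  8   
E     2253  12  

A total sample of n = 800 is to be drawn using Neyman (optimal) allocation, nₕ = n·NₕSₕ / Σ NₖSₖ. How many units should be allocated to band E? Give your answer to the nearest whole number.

100

A: NₕSₕ = 2978·8 = 23824
B: NₕSₕ = 8995·5 = 44975
C: NₕSₕ = 5662·10 = 56620
D: NₕSₕ = 8084·8 = 64672
E: NₕSₕ = 2253·12 = 27036
Σ NₕSₕ = 217127.
n_E = 800·27036/217127 = 99.614... → 100.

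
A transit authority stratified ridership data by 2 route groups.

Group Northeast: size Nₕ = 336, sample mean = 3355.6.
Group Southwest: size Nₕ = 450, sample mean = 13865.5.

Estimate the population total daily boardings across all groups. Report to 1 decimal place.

Estimate total by summing Nₕ·x̄ₕ over strata.
336·3355.6 + 450·13865.5 = 1127481.6 + 6239475 = 7366956.6.

7366956.6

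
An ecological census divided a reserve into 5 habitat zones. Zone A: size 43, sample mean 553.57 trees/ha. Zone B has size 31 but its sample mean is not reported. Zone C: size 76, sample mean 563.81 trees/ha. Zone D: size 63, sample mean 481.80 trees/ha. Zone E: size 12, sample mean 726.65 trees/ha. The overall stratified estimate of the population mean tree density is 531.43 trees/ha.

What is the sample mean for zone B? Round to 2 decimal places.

446.63

N = 43 + 31 + 76 + 63 + 12 = 225.
Overall total = μ·N = 531.43·225 = 119571.75.
Subtract the known strata: 43·553.57 + 76·563.81 + 63·481.80 + 12·726.65 = 105726.27.
Remaining total for zone B: 119571.75 − 105726.27 = 13845.48.
Divide by its size: 13845.48 / 31 = 446.6284... → 446.63.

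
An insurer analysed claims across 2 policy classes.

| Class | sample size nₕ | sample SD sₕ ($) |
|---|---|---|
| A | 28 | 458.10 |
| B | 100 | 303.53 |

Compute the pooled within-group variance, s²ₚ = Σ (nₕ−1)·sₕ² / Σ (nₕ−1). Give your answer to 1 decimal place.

A: (28−1)·458.10² = 27·209855.61 = 5666101.47
B: (100−1)·303.53² = 99·92130.4609 = 9120915.6291
Numerator = 14787017.0991; denominator = Σ(nₕ−1) = 126.
s²ₚ = 14787017.0991/126 = 117357.279... → 117357.3.

117357.3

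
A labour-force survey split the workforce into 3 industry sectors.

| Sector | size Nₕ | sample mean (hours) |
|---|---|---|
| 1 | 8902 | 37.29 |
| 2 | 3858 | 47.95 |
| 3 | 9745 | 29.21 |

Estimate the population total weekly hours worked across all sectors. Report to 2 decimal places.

Population total = Σ Nₕ·x̄ₕ (each stratum's size times its mean).
8902·37.29 + 3858·47.95 + 9745·29.21 = 331955.58 + 184991.1 + 284651.45 = 801598.13.

801598.13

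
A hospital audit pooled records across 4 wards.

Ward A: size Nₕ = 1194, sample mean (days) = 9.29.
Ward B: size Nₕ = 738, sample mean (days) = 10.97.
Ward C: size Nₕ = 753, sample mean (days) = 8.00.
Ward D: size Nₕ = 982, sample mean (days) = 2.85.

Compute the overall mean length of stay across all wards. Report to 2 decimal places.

7.64

N = 1194 + 738 + 753 + 982 = 3667.
Weight each subgroup mean by Nₕ/N and sum.
Σ Nₕx̄ₕ = 1194·9.29 + 738·10.97 + 753·8.00 + 982·2.85 = 11092.26 + 8095.86 + 6024 + 2798.7 = 28010.82.
Divide by N: 28010.82 / 3667 = 7.6386... → 7.64.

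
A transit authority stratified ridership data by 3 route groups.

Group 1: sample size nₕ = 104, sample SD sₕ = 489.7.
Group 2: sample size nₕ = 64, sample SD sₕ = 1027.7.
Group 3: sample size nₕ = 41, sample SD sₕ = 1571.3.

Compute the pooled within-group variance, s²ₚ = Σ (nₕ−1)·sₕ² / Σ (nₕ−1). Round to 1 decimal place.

1: (104−1)·489.7² = 103·239806.09 = 24700027.27
2: (64−1)·1027.7² = 63·1056167.29 = 66538539.27
3: (41−1)·1571.3² = 40·2468983.69 = 98759347.6
Numerator = 189997914.14; denominator = Σ(nₕ−1) = 206.
s²ₚ = 189997914.14/206 = 922319.972... → 922320.0.

922320.0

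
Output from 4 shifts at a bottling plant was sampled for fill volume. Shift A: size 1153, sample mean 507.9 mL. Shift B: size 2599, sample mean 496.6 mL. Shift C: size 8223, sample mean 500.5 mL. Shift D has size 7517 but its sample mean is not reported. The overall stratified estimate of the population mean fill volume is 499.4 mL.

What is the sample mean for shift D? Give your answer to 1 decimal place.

497.9

Σ Nₕx̄ₕ = N·μ, so 7517·x̄_D = 19492·499.4 − (1153·507.9 + 2599·496.6 + 8223·500.5).
= 9734304.8 − 5991883.6 = 3742421.2.
x̄_D = 3742421.2 / 7517 = 497.861... → 497.9.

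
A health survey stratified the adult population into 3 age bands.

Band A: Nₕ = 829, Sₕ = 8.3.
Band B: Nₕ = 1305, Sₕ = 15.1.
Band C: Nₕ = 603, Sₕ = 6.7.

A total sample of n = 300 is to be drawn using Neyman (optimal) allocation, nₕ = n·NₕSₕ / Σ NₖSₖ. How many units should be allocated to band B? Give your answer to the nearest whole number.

193

A: NₕSₕ = 829·8.3 = 6880.7
B: NₕSₕ = 1305·15.1 = 19705.5
C: NₕSₕ = 603·6.7 = 4040.1
Σ NₕSₕ = 30626.3.
n_B = 300·19705.5/30626.3 = 193.025... → 193.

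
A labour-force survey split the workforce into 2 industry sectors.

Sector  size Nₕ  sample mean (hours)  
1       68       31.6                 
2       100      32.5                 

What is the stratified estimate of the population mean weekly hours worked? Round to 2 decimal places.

32.14

N = 168; weights Wₕ = Nₕ/N = (0.4048, 0.5952).
x̄_st = Σ Wₕ·x̄ₕ = 0.4048·31.6 + 0.5952·32.5 ≈ 32.1357...
→ 32.14.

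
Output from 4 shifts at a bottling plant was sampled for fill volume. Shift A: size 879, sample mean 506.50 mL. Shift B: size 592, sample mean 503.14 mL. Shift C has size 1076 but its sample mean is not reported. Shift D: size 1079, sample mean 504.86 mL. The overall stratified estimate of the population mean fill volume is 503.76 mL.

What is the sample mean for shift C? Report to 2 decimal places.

500.76

Σ Nₕx̄ₕ = N·μ, so 1076·x̄_C = 3626·503.76 − (879·506.50 + 592·503.14 + 1079·504.86).
= 1826633.76 − 1287816.32 = 538817.44.
x̄_C = 538817.44 / 1076 = 500.7597... → 500.76.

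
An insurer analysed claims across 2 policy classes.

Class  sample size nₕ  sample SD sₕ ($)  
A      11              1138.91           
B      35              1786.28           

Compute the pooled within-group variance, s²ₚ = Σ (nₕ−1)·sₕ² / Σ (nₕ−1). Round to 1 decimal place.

Degrees of freedom: 10 + 34 = 44.
Σ(nₕ−1)sₕ² = 10·1297115.9881 + 34·3190796.2384 = 121458231.9866.
s²ₚ = 121458231.9866 / 44 = 2760414.363... → 2760414.4.

2760414.4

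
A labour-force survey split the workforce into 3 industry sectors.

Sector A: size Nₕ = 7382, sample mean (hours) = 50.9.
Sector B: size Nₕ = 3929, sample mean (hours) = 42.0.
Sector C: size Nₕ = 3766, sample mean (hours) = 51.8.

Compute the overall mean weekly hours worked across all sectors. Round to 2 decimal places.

N = 7382 + 3929 + 3766 = 15077.
Weight each subgroup mean by Nₕ/N and sum.
Σ Nₕx̄ₕ = 7382·50.9 + 3929·42.0 + 3766·51.8 = 375743.8 + 165018 + 195078.8 = 735840.6.
Divide by N: 735840.6 / 15077 = 48.8055... → 48.81.

48.81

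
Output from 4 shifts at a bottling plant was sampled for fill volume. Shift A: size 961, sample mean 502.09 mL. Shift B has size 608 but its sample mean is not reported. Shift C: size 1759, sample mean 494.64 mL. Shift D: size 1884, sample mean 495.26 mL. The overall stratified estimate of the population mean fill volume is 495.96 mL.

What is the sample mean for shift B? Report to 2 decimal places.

492.26

Σ Nₕx̄ₕ = N·μ, so 608·x̄_B = 5212·495.96 − (961·502.09 + 1759·494.64 + 1884·495.26).
= 2584943.52 − 2285650.09 = 299293.43.
x̄_B = 299293.43 / 608 = 492.2589... → 492.26.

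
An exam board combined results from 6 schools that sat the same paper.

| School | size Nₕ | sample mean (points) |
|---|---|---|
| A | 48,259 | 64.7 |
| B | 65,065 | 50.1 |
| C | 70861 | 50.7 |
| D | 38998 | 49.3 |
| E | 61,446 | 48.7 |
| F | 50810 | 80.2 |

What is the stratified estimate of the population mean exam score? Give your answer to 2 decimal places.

56.54

x̄_st = (Σ Nₕx̄ₕ) / (Σ Nₕ) = (48259·64.7 + 65065·50.1 + 70861·50.7 + 38998·49.3 + 61446·48.7 + 50810·80.2) / 335439
= 18964750.1 / 335439 = 56.5371... → 56.54.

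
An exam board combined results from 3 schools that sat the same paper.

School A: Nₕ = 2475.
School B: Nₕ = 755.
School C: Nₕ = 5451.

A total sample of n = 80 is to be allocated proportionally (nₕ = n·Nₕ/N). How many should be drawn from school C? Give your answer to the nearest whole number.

50

N = 2475 + 755 + 5451 = 8681.
n_C = 80·5451/8681 = 50.234... → 50.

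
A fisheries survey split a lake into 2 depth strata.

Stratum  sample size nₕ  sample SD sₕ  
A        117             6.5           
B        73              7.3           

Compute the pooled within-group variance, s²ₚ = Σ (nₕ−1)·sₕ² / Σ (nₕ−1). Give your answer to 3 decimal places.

46.478

Degrees of freedom: 116 + 72 = 188.
Σ(nₕ−1)sₕ² = 116·42.25 + 72·53.29 = 8737.88.
s²ₚ = 8737.88 / 188 = 46.47809... → 46.478.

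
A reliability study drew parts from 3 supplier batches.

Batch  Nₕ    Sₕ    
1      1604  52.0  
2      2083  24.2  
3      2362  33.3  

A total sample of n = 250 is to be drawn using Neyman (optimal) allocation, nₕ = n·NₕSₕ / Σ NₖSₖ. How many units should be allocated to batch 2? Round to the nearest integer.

59

1: NₕSₕ = 1604·52.0 = 83408
2: NₕSₕ = 2083·24.2 = 50408.6
3: NₕSₕ = 2362·33.3 = 78654.6
Σ NₕSₕ = 212471.2.
n_2 = 250·50408.6/212471.2 = 59.312... → 59.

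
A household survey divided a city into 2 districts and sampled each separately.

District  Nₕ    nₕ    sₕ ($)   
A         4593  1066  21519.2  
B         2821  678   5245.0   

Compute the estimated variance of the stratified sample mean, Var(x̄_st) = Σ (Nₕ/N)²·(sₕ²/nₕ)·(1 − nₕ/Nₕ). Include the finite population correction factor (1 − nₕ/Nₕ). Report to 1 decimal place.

N = 7414; Wₕ = Nₕ/N.
district A: (4593/7414)²·21519.2²/1066·(1 − 1066/4593) = 128024.1146
district B: (2821/7414)²·5245.0²/678·(1 − 678/2821) = 4462.5324
Sum = 132486.6470 → 132486.6.

132486.6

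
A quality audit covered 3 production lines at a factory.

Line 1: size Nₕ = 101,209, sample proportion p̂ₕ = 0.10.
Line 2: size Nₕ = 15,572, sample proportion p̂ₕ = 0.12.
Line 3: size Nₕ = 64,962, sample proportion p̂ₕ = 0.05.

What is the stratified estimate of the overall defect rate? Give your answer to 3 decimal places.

0.084

Wₕ = Nₕ/N with N = 181743: 0.5569, 0.0857, 0.3574.
p̂_st = 0.5569·0.10 + 0.0857·0.12 + 0.3574·0.05 ≈ 0.08384... → 0.084.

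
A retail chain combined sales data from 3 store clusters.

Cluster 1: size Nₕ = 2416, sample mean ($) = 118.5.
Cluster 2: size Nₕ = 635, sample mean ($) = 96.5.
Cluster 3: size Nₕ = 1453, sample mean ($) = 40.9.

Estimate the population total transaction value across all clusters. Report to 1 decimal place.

407001.2

Estimate total by summing Nₕ·x̄ₕ over strata.
2416·118.5 + 635·96.5 + 1453·40.9 = 286296 + 61277.5 + 59427.7 = 407001.2.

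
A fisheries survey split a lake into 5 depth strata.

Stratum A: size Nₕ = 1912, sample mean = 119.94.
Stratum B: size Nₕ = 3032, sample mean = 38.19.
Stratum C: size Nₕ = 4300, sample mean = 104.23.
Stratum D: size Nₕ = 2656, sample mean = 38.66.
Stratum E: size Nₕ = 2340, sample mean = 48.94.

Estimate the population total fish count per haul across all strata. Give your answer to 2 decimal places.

A: 1912·119.94 = 229325.28
B: 3032·38.19 = 115792.08
C: 4300·104.23 = 448189
D: 2656·38.66 = 102680.96
E: 2340·48.94 = 114519.6
τ̂ = Σ Nₕx̄ₕ = 1010506.92.

1010506.92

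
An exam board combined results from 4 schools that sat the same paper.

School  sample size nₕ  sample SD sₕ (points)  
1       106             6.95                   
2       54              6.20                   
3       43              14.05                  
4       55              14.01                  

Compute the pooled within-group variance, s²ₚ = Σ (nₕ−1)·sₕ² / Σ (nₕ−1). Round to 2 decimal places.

102.36

Degrees of freedom: 105 + 53 + 42 + 54 = 254.
Σ(nₕ−1)sₕ² = 105·48.3025 + 53·38.44 + 42·197.4025 + 54·196.2801 = 25999.1129.
s²ₚ = 25999.1129 / 254 = 102.3587... → 102.36.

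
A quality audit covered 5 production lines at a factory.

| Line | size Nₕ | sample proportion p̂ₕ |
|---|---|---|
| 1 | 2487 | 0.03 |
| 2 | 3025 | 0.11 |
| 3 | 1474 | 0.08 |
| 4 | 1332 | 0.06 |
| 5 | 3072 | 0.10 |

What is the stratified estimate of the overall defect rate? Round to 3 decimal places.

Wₕ = Nₕ/N with N = 11390: 0.2183, 0.2656, 0.1294, 0.1169, 0.2697.
p̂_st = 0.2183·0.03 + 0.2656·0.11 + 0.1294·0.08 + 0.1169·0.06 + 0.2697·0.10 ≈ 0.08011... → 0.080.

0.080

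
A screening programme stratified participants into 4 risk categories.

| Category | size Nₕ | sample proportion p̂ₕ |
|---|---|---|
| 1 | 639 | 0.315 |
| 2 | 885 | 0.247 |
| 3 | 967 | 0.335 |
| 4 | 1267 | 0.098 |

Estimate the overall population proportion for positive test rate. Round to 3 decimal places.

Wₕ = Nₕ/N with N = 3758: 0.1700, 0.2355, 0.2573, 0.3371.
p̂_st = 0.1700·0.315 + 0.2355·0.247 + 0.2573·0.335 + 0.3371·0.098 ≈ 0.23097... → 0.231.

0.231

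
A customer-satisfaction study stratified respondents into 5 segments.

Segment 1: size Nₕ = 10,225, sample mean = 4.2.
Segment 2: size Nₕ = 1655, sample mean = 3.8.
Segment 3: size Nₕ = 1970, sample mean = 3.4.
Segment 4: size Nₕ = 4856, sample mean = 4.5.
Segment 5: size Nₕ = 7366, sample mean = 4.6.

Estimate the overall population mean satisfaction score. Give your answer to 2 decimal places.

N = 10225 + 1655 + 1970 + 4856 + 7366 = 26072.
Overall mean = Σ (Nₕ/N)·x̄ₕ — weight by population share, not a simple average.
Σ Nₕx̄ₕ = 10225·4.2 + 1655·3.8 + 1970·3.4 + 4856·4.5 + 7366·4.6 = 42945 + 6289 + 6698 + 21852 + 33883.6 = 111667.6.
Divide by N: 111667.6 / 26072 = 4.2830... → 4.28.

4.28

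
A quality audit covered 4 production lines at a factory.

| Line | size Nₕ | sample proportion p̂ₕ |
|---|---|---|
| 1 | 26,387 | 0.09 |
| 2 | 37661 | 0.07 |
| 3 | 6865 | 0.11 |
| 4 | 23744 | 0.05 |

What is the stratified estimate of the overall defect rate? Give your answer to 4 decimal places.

N = 26387 + 37661 + 6865 + 23744 = 94657.
Overall proportion = Σ (Nₕ/N)·p̂ₕ.
Σ Nₕp̂ₕ = 2374.83 + 2636.27 + 755.15 + 1187.2 = 6953.45.
6953.45 / 94657 = 0.073459... → 0.0735.

0.0735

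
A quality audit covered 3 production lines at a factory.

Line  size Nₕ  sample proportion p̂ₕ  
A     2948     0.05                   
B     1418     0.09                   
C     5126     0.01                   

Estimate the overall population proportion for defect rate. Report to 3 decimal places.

0.034

Wₕ = Nₕ/N with N = 9492: 0.3106, 0.1494, 0.5400.
p̂_st = 0.3106·0.05 + 0.1494·0.09 + 0.5400·0.01 ≈ 0.03437... → 0.034.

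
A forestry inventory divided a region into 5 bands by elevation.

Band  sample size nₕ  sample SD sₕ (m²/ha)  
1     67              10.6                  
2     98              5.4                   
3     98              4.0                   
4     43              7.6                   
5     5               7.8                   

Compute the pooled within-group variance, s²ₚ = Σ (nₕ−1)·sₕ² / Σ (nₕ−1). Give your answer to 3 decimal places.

1: (67−1)·10.6² = 66·112.36 = 7415.76
2: (98−1)·5.4² = 97·29.16 = 2828.52
3: (98−1)·4.0² = 97·16 = 1552
4: (43−1)·7.6² = 42·57.76 = 2425.92
5: (5−1)·7.8² = 4·60.84 = 243.36
Numerator = 14465.56; denominator = Σ(nₕ−1) = 306.
s²ₚ = 14465.56/306 = 47.27307... → 47.273.

47.273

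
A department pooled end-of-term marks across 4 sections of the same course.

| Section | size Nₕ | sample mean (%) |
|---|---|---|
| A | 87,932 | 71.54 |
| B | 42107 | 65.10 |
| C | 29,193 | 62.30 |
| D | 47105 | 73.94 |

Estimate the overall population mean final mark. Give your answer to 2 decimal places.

69.47

x̄_st = (Σ Nₕx̄ₕ) / (Σ Nₕ) = (87932·71.54 + 42107·65.10 + 29193·62.30 + 47105·73.94) / 206337
= 14333488.58 / 206337 = 69.4664... → 69.47.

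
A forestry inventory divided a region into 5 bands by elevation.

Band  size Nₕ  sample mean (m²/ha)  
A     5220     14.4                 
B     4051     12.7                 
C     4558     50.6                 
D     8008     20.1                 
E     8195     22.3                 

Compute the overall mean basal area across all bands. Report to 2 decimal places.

23.34

x̄_st = (Σ Nₕx̄ₕ) / (Σ Nₕ) = (5220·14.4 + 4051·12.7 + 4558·50.6 + 8008·20.1 + 8195·22.3) / 30032
= 700959.8 / 30032 = 23.3404... → 23.34.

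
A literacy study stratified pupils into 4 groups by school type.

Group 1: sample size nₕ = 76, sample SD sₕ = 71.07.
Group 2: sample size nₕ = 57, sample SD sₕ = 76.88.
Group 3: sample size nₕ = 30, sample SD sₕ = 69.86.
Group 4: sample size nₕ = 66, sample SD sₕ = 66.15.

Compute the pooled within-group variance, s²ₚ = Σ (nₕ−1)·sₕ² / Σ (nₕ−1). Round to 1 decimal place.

5047.9

1: (76−1)·71.07² = 75·5050.9449 = 378820.8675
2: (57−1)·76.88² = 56·5910.5344 = 330989.9264
3: (30−1)·69.86² = 29·4880.4196 = 141532.1684
4: (66−1)·66.15² = 65·4375.8225 = 284428.4625
Numerator = 1135771.4248; denominator = Σ(nₕ−1) = 225.
s²ₚ = 1135771.4248/225 = 5047.873... → 5047.9.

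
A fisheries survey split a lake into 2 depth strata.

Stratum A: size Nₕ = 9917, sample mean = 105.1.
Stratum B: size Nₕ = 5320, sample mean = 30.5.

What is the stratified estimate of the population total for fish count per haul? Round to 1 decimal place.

Estimate total by summing Nₕ·x̄ₕ over strata.
9917·105.1 + 5320·30.5 = 1042276.7 + 162260 = 1204536.7.

1204536.7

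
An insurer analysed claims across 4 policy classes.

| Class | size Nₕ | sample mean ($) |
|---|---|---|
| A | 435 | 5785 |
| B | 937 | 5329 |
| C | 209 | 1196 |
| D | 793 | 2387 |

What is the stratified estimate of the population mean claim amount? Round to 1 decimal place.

x̄_st = (Σ Nₕx̄ₕ) / (Σ Nₕ) = (435·5785 + 937·5329 + 209·1196 + 793·2387) / 2374
= 9652603 / 2374 = 4065.966... → 4066.0.

4066.0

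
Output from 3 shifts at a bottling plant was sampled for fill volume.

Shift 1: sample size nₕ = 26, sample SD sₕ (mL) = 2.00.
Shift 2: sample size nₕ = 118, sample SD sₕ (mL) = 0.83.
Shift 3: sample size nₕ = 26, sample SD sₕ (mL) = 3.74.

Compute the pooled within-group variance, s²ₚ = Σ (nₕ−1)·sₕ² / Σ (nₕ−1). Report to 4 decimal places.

1: (26−1)·2.00² = 25·4 = 100
2: (118−1)·0.83² = 117·0.6889 = 80.6013
3: (26−1)·3.74² = 25·13.9876 = 349.69
Numerator = 530.2913; denominator = Σ(nₕ−1) = 167.
s²ₚ = 530.2913/167 = 3.175397... → 3.1754.

3.1754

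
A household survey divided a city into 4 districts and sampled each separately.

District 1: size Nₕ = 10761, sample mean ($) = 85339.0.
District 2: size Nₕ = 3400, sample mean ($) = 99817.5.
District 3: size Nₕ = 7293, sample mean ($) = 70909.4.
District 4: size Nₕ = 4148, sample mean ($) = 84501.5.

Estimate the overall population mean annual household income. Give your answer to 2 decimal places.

83015.66

N = 25602; weights Wₕ = Nₕ/N = (0.4203, 0.1328, 0.2849, 0.1620).
x̄_st = Σ Wₕ·x̄ₕ = 0.4203·85339.0 + 0.1328·99817.5 + 0.2849·70909.4 + 0.1620·84501.5 ≈ 83015.6611...
→ 83015.66.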